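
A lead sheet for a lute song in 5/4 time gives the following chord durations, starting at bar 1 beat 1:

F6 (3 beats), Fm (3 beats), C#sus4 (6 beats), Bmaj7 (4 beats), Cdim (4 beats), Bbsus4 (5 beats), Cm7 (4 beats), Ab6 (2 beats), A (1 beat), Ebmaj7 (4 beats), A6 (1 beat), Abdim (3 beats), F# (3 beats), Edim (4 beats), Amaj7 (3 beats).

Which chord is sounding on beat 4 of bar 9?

Edim

Beat 4 of bar 9 is beat (9−1)×5 + 4 = 44 overall.
Running totals: F6 ends at 3, Fm ends at 6, C#sus4 ends at 12, Bmaj7 ends at 16, Cdim ends at 20, Bbsus4 ends at 25, Cm7 ends at 29, Ab6 ends at 31, A ends at 32, Ebmaj7 ends at 36, A6 ends at 37, Abdim ends at 40, F# ends at 43, Edim ends at 47.
Beat 44 falls within Edim.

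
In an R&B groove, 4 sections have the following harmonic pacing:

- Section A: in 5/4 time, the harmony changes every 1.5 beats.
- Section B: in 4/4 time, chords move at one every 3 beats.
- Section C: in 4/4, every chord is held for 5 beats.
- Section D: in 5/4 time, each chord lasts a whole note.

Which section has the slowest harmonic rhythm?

Section C

A: each chord is 1.5 beats in 5/4, so 10/3 per bar.
B: each chord is 3 beats in 4/4, so 4/3 per bar.
C: each chord is 5 beats in 4/4, so 0.8 per bar.
D: each chord is 4 beats in 5/4, so 1.25 per bar.
Slowest is C at 0.8 chords/bar.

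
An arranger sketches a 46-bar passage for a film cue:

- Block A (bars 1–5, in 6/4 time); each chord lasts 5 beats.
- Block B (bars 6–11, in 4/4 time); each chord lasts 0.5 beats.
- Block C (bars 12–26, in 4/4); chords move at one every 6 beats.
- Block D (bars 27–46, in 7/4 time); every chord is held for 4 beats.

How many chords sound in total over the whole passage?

A: 5·6 = 30 beats, 30/5 = 6 chords.
B: 6·4 = 24 beats, 24/0.5 = 48 chords.
C: 15·4 = 60 beats, 60/6 = 10 chords.
D: 20·7 = 140 beats, 140/4 = 35 chords.
Total: 6 + 48 + 10 + 35 = 99.

99 chords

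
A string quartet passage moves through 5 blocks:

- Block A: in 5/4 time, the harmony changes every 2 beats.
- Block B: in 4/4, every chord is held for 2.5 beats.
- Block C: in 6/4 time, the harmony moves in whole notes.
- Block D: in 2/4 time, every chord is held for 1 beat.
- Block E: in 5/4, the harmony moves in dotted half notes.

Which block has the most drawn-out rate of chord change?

A: 5 beats/bar ÷ 2 beats/chord = 2.5 chords/bar.
B: 4 beats/bar ÷ 2.5 beats/chord = 1.6 chords/bar.
C: 6 beats/bar ÷ 4 beats/chord = 1.5 chords/bar.
D: 2 beats/bar ÷ 1 beat/chord = 2 chords/bar.
E: 5 beats/bar ÷ 3 beats/chord = 5/3 chords/bar.
Slowest is C at 1.5 chords/bar.

Block C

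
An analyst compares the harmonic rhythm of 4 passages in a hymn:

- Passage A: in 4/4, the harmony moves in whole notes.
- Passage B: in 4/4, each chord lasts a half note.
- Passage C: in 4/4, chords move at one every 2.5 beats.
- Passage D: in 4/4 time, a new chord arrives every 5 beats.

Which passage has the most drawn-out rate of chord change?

A: 4/4 = 1 chord/bar.
B: 4/2 = 2 chords/bar.
C: 4/2.5 = 1.6 chords/bar.
D: 4/5 = 0.8 chords/bar.
Slowest is D at 0.8 chords/bar.

Passage D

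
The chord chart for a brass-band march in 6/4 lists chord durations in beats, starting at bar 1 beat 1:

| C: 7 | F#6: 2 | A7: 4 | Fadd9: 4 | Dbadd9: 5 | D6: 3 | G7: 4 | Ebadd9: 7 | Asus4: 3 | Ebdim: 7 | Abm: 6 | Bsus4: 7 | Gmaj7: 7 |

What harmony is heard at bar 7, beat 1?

Beat 1 of bar 7 is beat (7−1)×6 + 1 = 37 overall.
Running totals: C ends at 7, F#6 ends at 9, A7 ends at 13, Fadd9 ends at 17, Dbadd9 ends at 22, D6 ends at 25, G7 ends at 29, Ebadd9 ends at 36, Asus4 ends at 39.
Beat 37 falls within Asus4.

Asus4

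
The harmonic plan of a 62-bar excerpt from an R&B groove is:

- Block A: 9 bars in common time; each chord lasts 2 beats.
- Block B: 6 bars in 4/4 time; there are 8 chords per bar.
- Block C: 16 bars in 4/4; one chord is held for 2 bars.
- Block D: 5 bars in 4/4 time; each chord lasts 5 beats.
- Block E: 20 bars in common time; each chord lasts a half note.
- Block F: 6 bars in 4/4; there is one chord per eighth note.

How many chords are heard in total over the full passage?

166 chords

A: 9 bars × 4 beats = 36 beats; 2 beats/chord → 18 chords.
B: 6 bars × 4 beats = 24 beats; 0.5 beats/chord → 48 chords.
C: 16 bars × 4 beats = 64 beats; 8 beats/chord → 8 chords.
D: 5 bars × 4 beats = 20 beats; 5 beats/chord → 4 chords.
E: 20 bars × 4 beats = 80 beats; 2 beats/chord → 40 chords.
F: 6 bars × 4 beats = 24 beats; 0.5 beats/chord → 48 chords.
Total: 18 + 48 + 8 + 4 + 40 + 48 = 166.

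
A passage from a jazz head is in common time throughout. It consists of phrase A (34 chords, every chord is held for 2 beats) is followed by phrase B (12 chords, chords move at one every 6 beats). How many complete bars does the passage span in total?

A: 34 × 2 = 68 beats = 17 bars.
B: 12 × 6 = 72 beats = 18 bars.
Total: 17 + 18 = 35 bars.

35 bars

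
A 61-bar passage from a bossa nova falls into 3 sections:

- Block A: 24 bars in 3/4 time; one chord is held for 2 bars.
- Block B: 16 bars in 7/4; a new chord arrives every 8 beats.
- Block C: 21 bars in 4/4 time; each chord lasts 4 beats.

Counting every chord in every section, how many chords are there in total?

A has 72 beats and chords last 6 each, so 12 chords.
B has 112 beats and chords last 8 each, so 14 chords.
C has 84 beats and chords last 4 each, so 21 chords.
Total: 12 + 14 + 21 = 47.

47 chords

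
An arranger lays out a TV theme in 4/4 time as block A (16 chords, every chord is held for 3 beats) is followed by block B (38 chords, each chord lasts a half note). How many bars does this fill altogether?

31 bars

A: 16 × 3 = 48 beats = 12 bars.
B: 38 × 2 = 76 beats = 19 bars.
Total: 12 + 19 = 31 bars.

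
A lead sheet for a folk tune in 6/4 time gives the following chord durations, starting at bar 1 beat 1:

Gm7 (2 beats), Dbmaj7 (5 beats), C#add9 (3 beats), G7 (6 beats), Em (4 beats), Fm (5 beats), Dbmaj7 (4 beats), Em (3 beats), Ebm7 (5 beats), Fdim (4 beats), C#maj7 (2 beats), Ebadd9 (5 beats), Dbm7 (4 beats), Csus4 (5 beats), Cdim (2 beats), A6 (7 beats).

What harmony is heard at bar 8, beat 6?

Ebadd9

Beat 6 of bar 8 is beat (8−1)×6 + 6 = 48 overall.
Running totals: Gm7 ends at 2, Dbmaj7 ends at 7, C#add9 ends at 10, G7 ends at 16, Em ends at 20, Fm ends at 25, Dbmaj7 ends at 29, Em ends at 32, Ebm7 ends at 37, Fdim ends at 41, C#maj7 ends at 43, Ebadd9 ends at 48.
Beat 48 falls within Ebadd9.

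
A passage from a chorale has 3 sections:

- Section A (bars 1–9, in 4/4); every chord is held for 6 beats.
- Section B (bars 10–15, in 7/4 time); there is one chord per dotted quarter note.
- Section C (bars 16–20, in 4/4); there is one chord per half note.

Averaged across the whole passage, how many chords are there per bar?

2.2 chords per bar

A: 9 bars of 4 beats is 36 beats; at 6 beats each that's 6 chords.
B: 6 bars of 7 beats is 42 beats; at 1.5 beats each that's 28 chords.
C: 5 bars of 4 beats is 20 beats; at 2 beats each that's 10 chords.
Overall: 44 chords over 20 bars → 44/20 = 2.2 chords per bar.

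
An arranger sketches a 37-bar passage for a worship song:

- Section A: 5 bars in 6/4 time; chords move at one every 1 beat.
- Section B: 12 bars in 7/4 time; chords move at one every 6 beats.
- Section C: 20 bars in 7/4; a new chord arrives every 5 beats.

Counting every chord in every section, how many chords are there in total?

A: 5·6 = 30 beats, 30/1 = 30 chords.
B: 12·7 = 84 beats, 84/6 = 14 chords.
C: 20·7 = 140 beats, 140/5 = 28 chords.
Total: 30 + 14 + 28 = 72.

72 chords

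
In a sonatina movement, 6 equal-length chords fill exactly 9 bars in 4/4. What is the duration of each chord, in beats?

6 beats

9 bars × 4 beats/bar = 36 beats total.
36 beats ÷ 6 chords = 6 beats per chord.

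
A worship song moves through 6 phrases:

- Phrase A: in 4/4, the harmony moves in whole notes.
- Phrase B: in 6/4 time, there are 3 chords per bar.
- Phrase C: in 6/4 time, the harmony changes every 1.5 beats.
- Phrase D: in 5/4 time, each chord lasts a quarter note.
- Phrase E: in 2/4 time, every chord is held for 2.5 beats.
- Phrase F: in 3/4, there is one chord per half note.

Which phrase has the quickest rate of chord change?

A: 4/4 = 1 chord/bar.
B: 6/2 = 3 chords/bar.
C: 6/1.5 = 4 chords/bar.
D: 5/1 = 5 chords/bar.
E: 2/2.5 = 0.8 chords/bar.
F: 3/2 = 1.5 chords/bar.
Fastest is D at 5 chords/bar.

Phrase D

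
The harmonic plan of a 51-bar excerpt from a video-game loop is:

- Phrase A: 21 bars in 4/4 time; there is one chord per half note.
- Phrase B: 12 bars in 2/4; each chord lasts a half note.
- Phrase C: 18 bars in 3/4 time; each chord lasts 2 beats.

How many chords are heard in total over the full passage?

A has 84 beats and chords last 2 each, so 42 chords.
B has 24 beats and chords last 2 each, so 12 chords.
C has 54 beats and chords last 2 each, so 27 chords.
Total: 42 + 12 + 27 = 81.

81 chords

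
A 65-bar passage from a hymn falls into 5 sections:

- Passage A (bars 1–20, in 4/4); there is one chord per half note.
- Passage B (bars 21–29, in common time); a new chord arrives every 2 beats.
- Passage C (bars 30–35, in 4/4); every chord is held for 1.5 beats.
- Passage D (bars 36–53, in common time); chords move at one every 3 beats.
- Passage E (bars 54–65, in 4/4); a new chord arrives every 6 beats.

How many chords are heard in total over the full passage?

106 chords

A has 80 beats and chords last 2 each, so 40 chords.
B has 36 beats and chords last 2 each, so 18 chords.
C has 24 beats and chords last 1.5 each, so 16 chords.
D has 72 beats and chords last 3 each, so 24 chords.
E has 48 beats and chords last 6 each, so 8 chords.
Total: 40 + 18 + 16 + 24 + 8 = 106.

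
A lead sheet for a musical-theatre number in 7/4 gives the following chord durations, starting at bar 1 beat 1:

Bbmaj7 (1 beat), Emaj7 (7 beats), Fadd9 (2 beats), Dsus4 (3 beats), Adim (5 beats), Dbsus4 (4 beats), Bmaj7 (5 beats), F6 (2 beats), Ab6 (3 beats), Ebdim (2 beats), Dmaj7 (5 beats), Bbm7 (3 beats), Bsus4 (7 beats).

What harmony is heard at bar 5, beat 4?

Ab6

Beat 4 of bar 5 is beat (5−1)×7 + 4 = 32 overall.
Running totals: Bbmaj7 ends at 1, Emaj7 ends at 8, Fadd9 ends at 10, Dsus4 ends at 13, Adim ends at 18, Dbsus4 ends at 22, Bmaj7 ends at 27, F6 ends at 29, Ab6 ends at 32.
Beat 32 falls within Ab6.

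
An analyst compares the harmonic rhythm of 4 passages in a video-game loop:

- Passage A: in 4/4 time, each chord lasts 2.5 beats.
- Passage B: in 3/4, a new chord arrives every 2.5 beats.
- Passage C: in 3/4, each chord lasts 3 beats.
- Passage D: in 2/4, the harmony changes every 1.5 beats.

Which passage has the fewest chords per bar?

A: 4/2.5 = 1.6 chords/bar.
B: 3/2.5 = 1.2 chords/bar.
C: 3/3 = 1 chord/bar.
D: 2/1.5 = 4/3 chords/bar.
Slowest is C at 1 chords/bar.

Passage C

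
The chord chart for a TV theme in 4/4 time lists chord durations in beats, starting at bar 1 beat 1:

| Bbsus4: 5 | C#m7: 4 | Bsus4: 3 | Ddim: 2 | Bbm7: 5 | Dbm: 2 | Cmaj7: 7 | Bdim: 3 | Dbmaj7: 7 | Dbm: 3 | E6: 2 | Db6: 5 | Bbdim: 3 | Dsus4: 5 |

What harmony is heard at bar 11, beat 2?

Beat 2 of bar 11 is beat (11−1)×4 + 2 = 42 overall.
Running totals: Bbsus4 ends at 5, C#m7 ends at 9, Bsus4 ends at 12, Ddim ends at 14, Bbm7 ends at 19, Dbm ends at 21, Cmaj7 ends at 28, Bdim ends at 31, Dbmaj7 ends at 38, Dbm ends at 41, E6 ends at 43.
Beat 42 falls within E6.

E6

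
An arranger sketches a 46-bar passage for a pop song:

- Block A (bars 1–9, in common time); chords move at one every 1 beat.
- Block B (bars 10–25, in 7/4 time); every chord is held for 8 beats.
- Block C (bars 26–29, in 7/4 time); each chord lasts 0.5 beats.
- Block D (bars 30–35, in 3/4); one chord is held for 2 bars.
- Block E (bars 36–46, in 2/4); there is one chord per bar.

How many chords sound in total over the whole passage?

A: 9·4 = 36 beats, 36/1 = 36 chords.
B: 16·7 = 112 beats, 112/8 = 14 chords.
C: 4·7 = 28 beats, 28/0.5 = 56 chords.
D: 6·3 = 18 beats, 18/6 = 3 chords.
E: 11·2 = 22 beats, 22/2 = 11 chords.
Total: 36 + 14 + 56 + 3 + 11 = 120.

120 chords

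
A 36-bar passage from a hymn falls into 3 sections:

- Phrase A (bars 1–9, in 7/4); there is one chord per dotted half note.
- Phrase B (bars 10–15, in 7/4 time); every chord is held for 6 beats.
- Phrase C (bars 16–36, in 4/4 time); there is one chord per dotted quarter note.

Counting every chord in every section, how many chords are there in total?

84 chords

A: 9 bars × 7 beats = 63 beats; 3 beats/chord → 21 chords.
B: 6 bars × 7 beats = 42 beats; 6 beats/chord → 7 chords.
C: 21 bars × 4 beats = 84 beats; 1.5 beats/chord → 56 chords.
Total: 21 + 7 + 56 = 84.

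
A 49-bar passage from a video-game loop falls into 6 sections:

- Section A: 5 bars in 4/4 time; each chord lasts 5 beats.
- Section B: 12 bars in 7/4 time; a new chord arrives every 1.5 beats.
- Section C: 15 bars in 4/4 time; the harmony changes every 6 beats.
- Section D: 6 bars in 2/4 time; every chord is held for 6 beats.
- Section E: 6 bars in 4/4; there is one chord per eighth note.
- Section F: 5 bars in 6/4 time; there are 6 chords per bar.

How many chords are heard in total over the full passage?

A: 5·4 = 20 beats, 20/5 = 4 chords.
B: 12·7 = 84 beats, 84/1.5 = 56 chords.
C: 15·4 = 60 beats, 60/6 = 10 chords.
D: 6·2 = 12 beats, 12/6 = 2 chords.
E: 6·4 = 24 beats, 24/0.5 = 48 chords.
F: 5·6 = 30 beats, 30/1 = 30 chords.
Total: 4 + 56 + 10 + 2 + 48 + 30 = 150.

150 chords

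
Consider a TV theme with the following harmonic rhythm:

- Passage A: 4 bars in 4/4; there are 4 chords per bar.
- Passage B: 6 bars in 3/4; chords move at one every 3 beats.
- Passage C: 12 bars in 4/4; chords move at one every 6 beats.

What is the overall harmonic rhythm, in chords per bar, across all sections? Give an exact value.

15/11 chords per bar

A: 4 bars of 4 beats is 16 beats; at 1 beat each that's 16 chords.
B: 6 bars of 3 beats is 18 beats; at 3 beats each that's 6 chords.
C: 12 bars of 4 beats is 48 beats; at 6 beats each that's 8 chords.
Overall: 30 chords over 22 bars → 30/22 = 15/11 chords per bar.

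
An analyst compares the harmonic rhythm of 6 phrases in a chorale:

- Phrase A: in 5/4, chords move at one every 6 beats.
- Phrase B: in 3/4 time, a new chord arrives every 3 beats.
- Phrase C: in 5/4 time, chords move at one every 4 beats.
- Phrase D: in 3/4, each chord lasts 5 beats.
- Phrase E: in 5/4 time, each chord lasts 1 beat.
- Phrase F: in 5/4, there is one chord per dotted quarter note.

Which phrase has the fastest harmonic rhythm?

Phrase E

A: 5/6 = 5/6 chords/bar.
B: 3/3 = 1 chord/bar.
C: 5/4 = 1.25 chords/bar.
D: 3/5 = 0.6 chords/bar.
E: 5/1 = 5 chords/bar.
F: 5/1.5 = 10/3 chords/bar.
Fastest is E at 5 chords/bar.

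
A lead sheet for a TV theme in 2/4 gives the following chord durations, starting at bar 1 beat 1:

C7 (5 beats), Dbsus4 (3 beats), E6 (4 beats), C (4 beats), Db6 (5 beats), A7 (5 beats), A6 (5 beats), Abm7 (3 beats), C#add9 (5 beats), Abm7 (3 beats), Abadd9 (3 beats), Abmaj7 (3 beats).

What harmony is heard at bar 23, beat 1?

Beat 1 of bar 23 is beat (23−1)×2 + 1 = 45 overall.
Running totals: C7 ends at 5, Dbsus4 ends at 8, E6 ends at 12, C ends at 16, Db6 ends at 21, A7 ends at 26, A6 ends at 31, Abm7 ends at 34, C#add9 ends at 39, Abm7 ends at 42, Abadd9 ends at 45.
Beat 45 falls within Abadd9.

Abadd9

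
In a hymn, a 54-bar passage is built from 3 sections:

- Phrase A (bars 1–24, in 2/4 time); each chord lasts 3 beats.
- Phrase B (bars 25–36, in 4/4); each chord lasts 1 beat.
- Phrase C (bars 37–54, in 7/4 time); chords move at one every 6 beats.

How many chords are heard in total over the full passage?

A has 48 beats and chords last 3 each, so 16 chords.
B has 48 beats and chords last 1 each, so 48 chords.
C has 126 beats and chords last 6 each, so 21 chords.
Total: 16 + 48 + 21 = 85.

85 chords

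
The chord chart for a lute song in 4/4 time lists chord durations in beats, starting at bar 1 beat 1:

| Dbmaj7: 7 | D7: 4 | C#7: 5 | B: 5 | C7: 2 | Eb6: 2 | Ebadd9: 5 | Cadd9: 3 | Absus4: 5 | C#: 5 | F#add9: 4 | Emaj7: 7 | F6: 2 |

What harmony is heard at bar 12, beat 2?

F#add9

Beat 2 of bar 12 is beat (12−1)×4 + 2 = 46 overall.
Running totals: Dbmaj7 ends at 7, D7 ends at 11, C#7 ends at 16, B ends at 21, C7 ends at 23, Eb6 ends at 25, Ebadd9 ends at 30, Cadd9 ends at 33, Absus4 ends at 38, C# ends at 43, F#add9 ends at 47.
Beat 46 falls within F#add9.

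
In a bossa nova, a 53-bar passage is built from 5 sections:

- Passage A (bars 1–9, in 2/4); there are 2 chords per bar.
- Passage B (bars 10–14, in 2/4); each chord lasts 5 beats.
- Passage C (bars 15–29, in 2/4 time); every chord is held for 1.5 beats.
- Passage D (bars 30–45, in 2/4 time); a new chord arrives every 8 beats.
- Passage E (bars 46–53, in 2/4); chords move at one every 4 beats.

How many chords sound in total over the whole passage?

48 chords

A: 9 bars × 2 beats = 18 beats; 1 beat/chord → 18 chords.
B: 5 bars × 2 beats = 10 beats; 5 beats/chord → 2 chords.
C: 15 bars × 2 beats = 30 beats; 1.5 beats/chord → 20 chords.
D: 16 bars × 2 beats = 32 beats; 8 beats/chord → 4 chords.
E: 8 bars × 2 beats = 16 beats; 4 beats/chord → 4 chords.
Total: 18 + 2 + 20 + 4 + 4 = 48.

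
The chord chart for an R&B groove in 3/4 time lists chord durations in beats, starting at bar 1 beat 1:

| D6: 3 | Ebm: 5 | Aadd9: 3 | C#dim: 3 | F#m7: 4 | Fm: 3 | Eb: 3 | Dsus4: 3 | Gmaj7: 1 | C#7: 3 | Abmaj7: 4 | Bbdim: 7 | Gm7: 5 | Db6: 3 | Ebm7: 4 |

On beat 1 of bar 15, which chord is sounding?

Beat 1 of bar 15 is beat (15−1)×3 + 1 = 43 overall.
Running totals: D6 ends at 3, Ebm ends at 8, Aadd9 ends at 11, C#dim ends at 14, F#m7 ends at 18, Fm ends at 21, Eb ends at 24, Dsus4 ends at 27, Gmaj7 ends at 28, C#7 ends at 31, Abmaj7 ends at 35, Bbdim ends at 42, Gm7 ends at 47.
Beat 43 falls within Gm7.

Gm7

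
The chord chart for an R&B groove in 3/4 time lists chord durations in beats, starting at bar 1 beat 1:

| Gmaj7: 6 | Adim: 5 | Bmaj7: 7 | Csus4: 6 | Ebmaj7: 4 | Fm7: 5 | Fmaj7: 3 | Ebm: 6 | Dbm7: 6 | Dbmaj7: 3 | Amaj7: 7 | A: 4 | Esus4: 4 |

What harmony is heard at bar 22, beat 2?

Beat 2 of bar 22 is beat (22−1)×3 + 2 = 65 overall.
Running totals: Gmaj7 ends at 6, Adim ends at 11, Bmaj7 ends at 18, Csus4 ends at 24, Ebmaj7 ends at 28, Fm7 ends at 33, Fmaj7 ends at 36, Ebm ends at 42, Dbm7 ends at 48, Dbmaj7 ends at 51, Amaj7 ends at 58, A ends at 62, Esus4 ends at 66.
Beat 65 falls within Esus4.

Esus4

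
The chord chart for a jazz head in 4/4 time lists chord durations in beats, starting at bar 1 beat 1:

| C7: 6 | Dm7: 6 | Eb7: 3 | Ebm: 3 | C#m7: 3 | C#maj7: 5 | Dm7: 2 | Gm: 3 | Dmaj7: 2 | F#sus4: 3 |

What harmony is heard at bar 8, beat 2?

Beat 2 of bar 8 is beat (8−1)×4 + 2 = 30 overall.
Running totals: C7 ends at 6, Dm7 ends at 12, Eb7 ends at 15, Ebm ends at 18, C#m7 ends at 21, C#maj7 ends at 26, Dm7 ends at 28, Gm ends at 31.
Beat 30 falls within Gm.

Gm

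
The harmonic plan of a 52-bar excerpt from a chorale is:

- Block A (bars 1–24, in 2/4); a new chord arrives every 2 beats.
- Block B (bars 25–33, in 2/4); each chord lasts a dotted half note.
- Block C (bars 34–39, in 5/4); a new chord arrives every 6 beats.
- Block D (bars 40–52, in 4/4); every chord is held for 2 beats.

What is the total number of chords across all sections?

61 chords

A: 24 bars × 2 beats = 48 beats; 2 beats/chord → 24 chords.
B: 9 bars × 2 beats = 18 beats; 3 beats/chord → 6 chords.
C: 6 bars × 5 beats = 30 beats; 6 beats/chord → 5 chords.
D: 13 bars × 4 beats = 52 beats; 2 beats/chord → 26 chords.
Total: 24 + 6 + 5 + 26 = 61.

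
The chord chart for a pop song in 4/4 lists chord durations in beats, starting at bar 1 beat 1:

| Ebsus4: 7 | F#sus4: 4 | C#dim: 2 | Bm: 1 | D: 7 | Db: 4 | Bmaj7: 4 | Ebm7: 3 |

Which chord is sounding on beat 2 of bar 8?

Ebm7

Beat 2 of bar 8 is beat (8−1)×4 + 2 = 30 overall.
Running totals: Ebsus4 ends at 7, F#sus4 ends at 11, C#dim ends at 13, Bm ends at 14, D ends at 21, Db ends at 25, Bmaj7 ends at 29, Ebm7 ends at 32.
Beat 30 falls within Ebm7.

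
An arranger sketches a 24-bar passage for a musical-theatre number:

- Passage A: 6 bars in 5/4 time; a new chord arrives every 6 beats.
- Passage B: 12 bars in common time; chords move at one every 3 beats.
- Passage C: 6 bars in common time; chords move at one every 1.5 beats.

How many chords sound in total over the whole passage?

A: 6 bars × 5 beats = 30 beats; 6 beats/chord → 5 chords.
B: 12 bars × 4 beats = 48 beats; 3 beats/chord → 16 chords.
C: 6 bars × 4 beats = 24 beats; 1.5 beats/chord → 16 chords.
Total: 5 + 16 + 16 = 37.

37 chords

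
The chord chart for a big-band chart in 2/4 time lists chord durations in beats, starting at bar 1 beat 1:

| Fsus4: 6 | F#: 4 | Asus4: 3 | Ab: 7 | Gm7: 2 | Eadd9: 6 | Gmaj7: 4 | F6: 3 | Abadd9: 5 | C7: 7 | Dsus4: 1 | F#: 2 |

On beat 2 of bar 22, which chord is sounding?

Beat 2 of bar 22 is beat (22−1)×2 + 2 = 44 overall.
Running totals: Fsus4 ends at 6, F# ends at 10, Asus4 ends at 13, Ab ends at 20, Gm7 ends at 22, Eadd9 ends at 28, Gmaj7 ends at 32, F6 ends at 35, Abadd9 ends at 40, C7 ends at 47.
Beat 44 falls within C7.

C7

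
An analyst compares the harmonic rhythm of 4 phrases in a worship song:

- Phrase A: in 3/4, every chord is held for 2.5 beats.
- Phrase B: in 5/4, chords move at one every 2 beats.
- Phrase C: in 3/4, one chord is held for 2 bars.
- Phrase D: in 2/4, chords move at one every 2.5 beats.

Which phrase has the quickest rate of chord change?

Phrase B

A: 3/2.5 = 1.2 chords/bar.
B: 5/2 = 2.5 chords/bar.
C: 3/6 = 0.5 chords/bar.
D: 2/2.5 = 0.8 chords/bar.
Fastest is B at 2.5 chords/bar.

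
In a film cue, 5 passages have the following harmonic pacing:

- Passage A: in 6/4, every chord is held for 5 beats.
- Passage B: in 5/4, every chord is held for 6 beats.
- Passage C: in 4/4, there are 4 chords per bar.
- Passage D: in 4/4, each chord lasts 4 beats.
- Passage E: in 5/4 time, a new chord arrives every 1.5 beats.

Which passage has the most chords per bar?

A: each chord is 5 beats in 6/4, so 1.2 per bar.
B: each chord is 6 beats in 5/4, so 5/6 per bar.
C: each chord is 1 beat in 4/4, so 4 per bar.
D: each chord is 4 beats in 4/4, so 1 per bar.
E: each chord is 1.5 beats in 5/4, so 10/3 per bar.
Fastest is C at 4 chords/bar.

Passage C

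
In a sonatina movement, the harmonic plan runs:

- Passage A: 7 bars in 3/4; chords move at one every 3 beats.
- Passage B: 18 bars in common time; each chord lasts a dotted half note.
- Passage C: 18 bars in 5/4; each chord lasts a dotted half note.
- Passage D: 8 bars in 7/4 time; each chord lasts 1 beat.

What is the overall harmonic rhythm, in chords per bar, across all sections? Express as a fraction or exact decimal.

A: 7 bars of 3 beats is 21 beats; at 3 beats each that's 7 chords.
B: 18 bars of 4 beats is 72 beats; at 3 beats each that's 24 chords.
C: 18 bars of 5 beats is 90 beats; at 3 beats each that's 30 chords.
D: 8 bars of 7 beats is 56 beats; at 1 beat each that's 56 chords.
Overall: 117 chords over 51 bars → 117/51 = 39/17 chords per bar.

39/17 chords per bar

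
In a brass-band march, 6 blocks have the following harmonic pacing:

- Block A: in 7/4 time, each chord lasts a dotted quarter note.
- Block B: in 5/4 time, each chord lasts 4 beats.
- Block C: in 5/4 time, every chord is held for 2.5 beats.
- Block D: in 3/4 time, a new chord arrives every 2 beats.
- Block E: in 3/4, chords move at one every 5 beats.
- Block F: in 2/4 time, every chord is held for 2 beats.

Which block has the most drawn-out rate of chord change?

Block E

A: 7/1.5 = 14/3 chords/bar.
B: 5/4 = 1.25 chords/bar.
C: 5/2.5 = 2 chords/bar.
D: 3/2 = 1.5 chords/bar.
E: 3/5 = 0.6 chords/bar.
F: 2/2 = 1 chord/bar.
Slowest is E at 0.6 chords/bar.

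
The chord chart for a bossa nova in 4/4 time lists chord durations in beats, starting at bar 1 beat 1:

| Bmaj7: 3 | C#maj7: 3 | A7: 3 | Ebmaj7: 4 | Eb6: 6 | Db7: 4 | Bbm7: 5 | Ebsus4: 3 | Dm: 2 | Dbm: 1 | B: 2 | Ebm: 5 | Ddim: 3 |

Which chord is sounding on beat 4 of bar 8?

Dm

Beat 4 of bar 8 is beat (8−1)×4 + 4 = 32 overall.
Running totals: Bmaj7 ends at 3, C#maj7 ends at 6, A7 ends at 9, Ebmaj7 ends at 13, Eb6 ends at 19, Db7 ends at 23, Bbm7 ends at 28, Ebsus4 ends at 31, Dm ends at 33.
Beat 32 falls within Dm.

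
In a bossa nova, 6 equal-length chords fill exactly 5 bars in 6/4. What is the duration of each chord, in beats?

5 beats

5 bars × 6 beats/bar = 30 beats total.
30 beats ÷ 6 chords = 5 beats per chord.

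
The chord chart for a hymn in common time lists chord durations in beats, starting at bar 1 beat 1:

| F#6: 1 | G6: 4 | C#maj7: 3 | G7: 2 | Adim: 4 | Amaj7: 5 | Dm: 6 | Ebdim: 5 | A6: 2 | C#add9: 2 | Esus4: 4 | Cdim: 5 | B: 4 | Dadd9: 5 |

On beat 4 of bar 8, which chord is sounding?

Beat 4 of bar 8 is beat (8−1)×4 + 4 = 32 overall.
Running totals: F#6 ends at 1, G6 ends at 5, C#maj7 ends at 8, G7 ends at 10, Adim ends at 14, Amaj7 ends at 19, Dm ends at 25, Ebdim ends at 30, A6 ends at 32.
Beat 32 falls within A6.

A6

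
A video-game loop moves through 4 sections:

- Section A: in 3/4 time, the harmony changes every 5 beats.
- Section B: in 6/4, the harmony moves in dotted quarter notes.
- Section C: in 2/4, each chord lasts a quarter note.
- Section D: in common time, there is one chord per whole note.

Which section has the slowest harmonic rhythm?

A: each chord is 5 beats in 3/4, so 0.6 per bar.
B: each chord is 1.5 beats in 6/4, so 4 per bar.
C: each chord is 1 beat in 2/4, so 2 per bar.
D: each chord is 4 beats in 4/4, so 1 per bar.
Slowest is A at 0.6 chords/bar.

Section A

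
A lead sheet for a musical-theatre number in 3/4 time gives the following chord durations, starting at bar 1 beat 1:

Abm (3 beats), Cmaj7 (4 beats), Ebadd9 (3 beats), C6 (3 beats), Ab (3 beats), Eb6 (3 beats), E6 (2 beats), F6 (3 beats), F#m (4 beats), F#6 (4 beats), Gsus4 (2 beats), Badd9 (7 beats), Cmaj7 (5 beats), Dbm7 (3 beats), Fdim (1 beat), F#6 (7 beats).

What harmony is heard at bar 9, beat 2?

Beat 2 of bar 9 is beat (9−1)×3 + 2 = 26 overall.
Running totals: Abm ends at 3, Cmaj7 ends at 7, Ebadd9 ends at 10, C6 ends at 13, Ab ends at 16, Eb6 ends at 19, E6 ends at 21, F6 ends at 24, F#m ends at 28.
Beat 26 falls within F#m.

F#m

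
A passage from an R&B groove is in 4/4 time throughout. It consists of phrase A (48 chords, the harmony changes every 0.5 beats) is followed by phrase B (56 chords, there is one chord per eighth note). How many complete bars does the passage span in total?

13 bars

A: 48 × 0.5 = 24 beats = 6 bars.
B: 56 × 0.5 = 28 beats = 7 bars.
Total: 6 + 7 = 13 bars.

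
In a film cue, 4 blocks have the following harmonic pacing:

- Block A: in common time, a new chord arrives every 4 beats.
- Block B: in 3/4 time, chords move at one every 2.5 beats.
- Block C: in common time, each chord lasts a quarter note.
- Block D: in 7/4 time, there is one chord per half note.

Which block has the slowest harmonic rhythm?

A: each chord is 4 beats in 4/4, so 1 per bar.
B: each chord is 2.5 beats in 3/4, so 1.2 per bar.
C: each chord is 1 beat in 4/4, so 4 per bar.
D: each chord is 2 beats in 7/4, so 3.5 per bar.
Slowest is A at 1 chords/bar.

Block A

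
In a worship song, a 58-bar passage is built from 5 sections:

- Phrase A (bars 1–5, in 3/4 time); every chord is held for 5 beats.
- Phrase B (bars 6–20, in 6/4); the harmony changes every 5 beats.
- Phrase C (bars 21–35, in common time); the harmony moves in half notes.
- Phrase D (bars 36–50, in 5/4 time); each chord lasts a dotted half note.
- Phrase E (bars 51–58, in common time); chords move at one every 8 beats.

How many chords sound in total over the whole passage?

80 chords

A has 15 beats and chords last 5 each, so 3 chords.
B has 90 beats and chords last 5 each, so 18 chords.
C has 60 beats and chords last 2 each, so 30 chords.
D has 75 beats and chords last 3 each, so 25 chords.
E has 32 beats and chords last 8 each, so 4 chords.
Total: 3 + 18 + 30 + 25 + 4 = 80.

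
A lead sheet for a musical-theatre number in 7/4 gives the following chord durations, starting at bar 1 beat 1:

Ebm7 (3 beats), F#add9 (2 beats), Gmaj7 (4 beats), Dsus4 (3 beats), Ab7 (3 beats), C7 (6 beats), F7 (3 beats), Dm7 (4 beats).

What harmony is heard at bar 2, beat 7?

Ab7

Beat 7 of bar 2 is beat (2−1)×7 + 7 = 14 overall.
Running totals: Ebm7 ends at 3, F#add9 ends at 5, Gmaj7 ends at 9, Dsus4 ends at 12, Ab7 ends at 15.
Beat 14 falls within Ab7.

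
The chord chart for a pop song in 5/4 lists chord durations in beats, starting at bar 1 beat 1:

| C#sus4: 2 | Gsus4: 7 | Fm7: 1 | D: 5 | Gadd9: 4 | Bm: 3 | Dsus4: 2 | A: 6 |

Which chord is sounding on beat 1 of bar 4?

Beat 1 of bar 4 is beat (4−1)×5 + 1 = 16 overall.
Running totals: C#sus4 ends at 2, Gsus4 ends at 9, Fm7 ends at 10, D ends at 15, Gadd9 ends at 19.
Beat 16 falls within Gadd9.

Gadd9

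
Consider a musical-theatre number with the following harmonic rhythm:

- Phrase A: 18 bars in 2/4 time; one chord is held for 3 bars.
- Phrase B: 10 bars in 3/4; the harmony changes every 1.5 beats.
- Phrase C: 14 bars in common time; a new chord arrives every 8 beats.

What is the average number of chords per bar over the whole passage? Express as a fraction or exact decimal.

11/14 chords per bar

A: 18 × 2 = 36 beats ÷ 6 = 6 chords.
B: 10 × 3 = 30 beats ÷ 1.5 = 20 chords.
C: 14 × 4 = 56 beats ÷ 8 = 7 chords.
Overall: 33 chords over 42 bars → 33/42 = 11/14 chords per bar.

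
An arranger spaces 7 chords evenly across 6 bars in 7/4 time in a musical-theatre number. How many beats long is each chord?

6 bars × 7 beats/bar = 42 beats total.
42 beats ÷ 7 chords = 6 beats per chord.

6 beats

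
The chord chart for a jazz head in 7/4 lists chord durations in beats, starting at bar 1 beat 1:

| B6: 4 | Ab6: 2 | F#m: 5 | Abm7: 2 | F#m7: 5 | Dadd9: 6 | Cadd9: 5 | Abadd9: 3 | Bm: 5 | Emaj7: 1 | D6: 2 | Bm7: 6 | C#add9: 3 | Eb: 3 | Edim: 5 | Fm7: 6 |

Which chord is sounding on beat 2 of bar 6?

Bm

Beat 2 of bar 6 is beat (6−1)×7 + 2 = 37 overall.
Running totals: B6 ends at 4, Ab6 ends at 6, F#m ends at 11, Abm7 ends at 13, F#m7 ends at 18, Dadd9 ends at 24, Cadd9 ends at 29, Abadd9 ends at 32, Bm ends at 37.
Beat 37 falls within Bm.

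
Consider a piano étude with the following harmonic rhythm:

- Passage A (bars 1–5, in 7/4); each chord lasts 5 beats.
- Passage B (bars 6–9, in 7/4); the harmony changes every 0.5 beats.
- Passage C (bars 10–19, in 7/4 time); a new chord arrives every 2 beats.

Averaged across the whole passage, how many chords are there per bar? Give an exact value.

98/19 chords per bar

A: 5 × 7 = 35 beats ÷ 5 = 7 chords.
B: 4 × 7 = 28 beats ÷ 0.5 = 56 chords.
C: 10 × 7 = 70 beats ÷ 2 = 35 chords.
Overall: 98 chords over 19 bars → 98/19 = 98/19 chords per bar.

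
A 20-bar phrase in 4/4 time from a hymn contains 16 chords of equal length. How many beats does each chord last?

5 beats

20 bars × 4 beats/bar = 80 beats total.
80 beats ÷ 16 chords = 5 beats per chord.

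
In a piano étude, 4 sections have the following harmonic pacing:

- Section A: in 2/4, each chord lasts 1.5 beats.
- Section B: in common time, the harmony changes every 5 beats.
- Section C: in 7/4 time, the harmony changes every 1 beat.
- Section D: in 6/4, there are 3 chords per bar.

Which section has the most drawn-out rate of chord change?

A: each chord is 1.5 beats in 2/4, so 4/3 per bar.
B: each chord is 5 beats in 4/4, so 0.8 per bar.
C: each chord is 1 beat in 7/4, so 7 per bar.
D: each chord is 2 beats in 6/4, so 3 per bar.
Slowest is B at 0.8 chords/bar.

Section B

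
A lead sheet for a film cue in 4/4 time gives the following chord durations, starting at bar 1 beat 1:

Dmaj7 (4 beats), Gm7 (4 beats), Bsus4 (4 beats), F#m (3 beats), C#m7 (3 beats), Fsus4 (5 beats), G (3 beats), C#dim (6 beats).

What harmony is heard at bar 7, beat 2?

Beat 2 of bar 7 is beat (7−1)×4 + 2 = 26 overall.
Running totals: Dmaj7 ends at 4, Gm7 ends at 8, Bsus4 ends at 12, F#m ends at 15, C#m7 ends at 18, Fsus4 ends at 23, G ends at 26.
Beat 26 falls within G.

G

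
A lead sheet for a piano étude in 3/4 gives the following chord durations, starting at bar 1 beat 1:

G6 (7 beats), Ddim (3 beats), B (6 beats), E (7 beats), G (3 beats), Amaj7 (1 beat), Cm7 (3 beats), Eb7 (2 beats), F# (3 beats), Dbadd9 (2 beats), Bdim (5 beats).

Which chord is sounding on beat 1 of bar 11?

Beat 1 of bar 11 is beat (11−1)×3 + 1 = 31 overall.
Running totals: G6 ends at 7, Ddim ends at 10, B ends at 16, E ends at 23, G ends at 26, Amaj7 ends at 27, Cm7 ends at 30, Eb7 ends at 32.
Beat 31 falls within Eb7.

Eb7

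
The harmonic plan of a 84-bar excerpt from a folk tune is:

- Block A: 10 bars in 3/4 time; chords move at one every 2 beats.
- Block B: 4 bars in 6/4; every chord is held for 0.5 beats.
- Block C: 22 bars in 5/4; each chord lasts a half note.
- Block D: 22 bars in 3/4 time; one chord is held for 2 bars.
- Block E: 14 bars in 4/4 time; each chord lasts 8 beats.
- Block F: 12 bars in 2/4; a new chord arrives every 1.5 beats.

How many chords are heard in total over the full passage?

152 chords

A has 30 beats and chords last 2 each, so 15 chords.
B has 24 beats and chords last 0.5 each, so 48 chords.
C has 110 beats and chords last 2 each, so 55 chords.
D has 66 beats and chords last 6 each, so 11 chords.
E has 56 beats and chords last 8 each, so 7 chords.
F has 24 beats and chords last 1.5 each, so 16 chords.
Total: 15 + 48 + 55 + 11 + 7 + 16 = 152.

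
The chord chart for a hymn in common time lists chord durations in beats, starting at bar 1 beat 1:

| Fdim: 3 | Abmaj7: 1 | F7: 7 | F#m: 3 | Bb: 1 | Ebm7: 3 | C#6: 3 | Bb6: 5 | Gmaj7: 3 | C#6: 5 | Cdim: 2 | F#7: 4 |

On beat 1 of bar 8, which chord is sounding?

Beat 1 of bar 8 is beat (8−1)×4 + 1 = 29 overall.
Running totals: Fdim ends at 3, Abmaj7 ends at 4, F7 ends at 11, F#m ends at 14, Bb ends at 15, Ebm7 ends at 18, C#6 ends at 21, Bb6 ends at 26, Gmaj7 ends at 29.
Beat 29 falls within Gmaj7.

Gmaj7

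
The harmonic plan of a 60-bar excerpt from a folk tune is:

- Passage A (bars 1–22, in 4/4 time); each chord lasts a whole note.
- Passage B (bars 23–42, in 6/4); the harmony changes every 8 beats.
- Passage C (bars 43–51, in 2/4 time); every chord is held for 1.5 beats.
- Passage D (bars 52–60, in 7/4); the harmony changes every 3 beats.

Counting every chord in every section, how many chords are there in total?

70 chords

A: 22·4 = 88 beats, 88/4 = 22 chords.
B: 20·6 = 120 beats, 120/8 = 15 chords.
C: 9·2 = 18 beats, 18/1.5 = 12 chords.
D: 9·7 = 63 beats, 63/3 = 21 chords.
Total: 22 + 15 + 12 + 21 = 70.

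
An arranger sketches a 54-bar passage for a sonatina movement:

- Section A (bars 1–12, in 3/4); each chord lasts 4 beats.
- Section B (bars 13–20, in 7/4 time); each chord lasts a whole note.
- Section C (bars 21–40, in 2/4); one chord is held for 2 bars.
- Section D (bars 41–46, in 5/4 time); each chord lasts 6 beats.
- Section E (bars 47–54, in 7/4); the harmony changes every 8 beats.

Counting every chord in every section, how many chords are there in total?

45 chords

A: 12·3 = 36 beats, 36/4 = 9 chords.
B: 8·7 = 56 beats, 56/4 = 14 chords.
C: 20·2 = 40 beats, 40/4 = 10 chords.
D: 6·5 = 30 beats, 30/6 = 5 chords.
E: 8·7 = 56 beats, 56/8 = 7 chords.
Total: 9 + 14 + 10 + 5 + 7 = 45.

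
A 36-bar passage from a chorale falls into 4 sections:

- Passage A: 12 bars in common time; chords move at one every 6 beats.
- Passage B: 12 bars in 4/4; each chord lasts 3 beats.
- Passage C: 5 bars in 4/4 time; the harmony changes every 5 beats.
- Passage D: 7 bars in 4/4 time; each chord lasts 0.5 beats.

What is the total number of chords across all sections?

A: 12 bars × 4 beats = 48 beats; 6 beats/chord → 8 chords.
B: 12 bars × 4 beats = 48 beats; 3 beats/chord → 16 chords.
C: 5 bars × 4 beats = 20 beats; 5 beats/chord → 4 chords.
D: 7 bars × 4 beats = 28 beats; 0.5 beats/chord → 56 chords.
Total: 8 + 16 + 4 + 56 = 84.

84 chords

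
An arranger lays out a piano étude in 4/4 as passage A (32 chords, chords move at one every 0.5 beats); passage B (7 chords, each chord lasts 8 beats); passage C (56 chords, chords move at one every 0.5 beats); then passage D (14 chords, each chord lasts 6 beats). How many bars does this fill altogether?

A: 32 × 0.5 = 16 beats = 4 bars.
B: 7 × 8 = 56 beats = 14 bars.
C: 56 × 0.5 = 28 beats = 7 bars.
D: 14 × 6 = 84 beats = 21 bars.
Total: 4 + 14 + 7 + 21 = 46 bars.

46 bars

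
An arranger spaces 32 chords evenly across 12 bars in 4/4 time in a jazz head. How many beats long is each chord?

1.5 beats

12 bars × 4 beats/bar = 48 beats total.
48 beats ÷ 32 chords = 1.5 beats per chord.
(That is a dotted quarter note.)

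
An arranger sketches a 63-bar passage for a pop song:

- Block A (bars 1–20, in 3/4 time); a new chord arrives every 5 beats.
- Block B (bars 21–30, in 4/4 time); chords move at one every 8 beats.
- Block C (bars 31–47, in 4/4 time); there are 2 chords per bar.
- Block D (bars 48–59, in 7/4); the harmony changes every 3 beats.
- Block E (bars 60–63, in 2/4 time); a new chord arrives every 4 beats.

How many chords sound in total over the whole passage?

81 chords

A: 20 bars × 3 beats = 60 beats; 5 beats/chord → 12 chords.
B: 10 bars × 4 beats = 40 beats; 8 beats/chord → 5 chords.
C: 17 bars × 4 beats = 68 beats; 2 beats/chord → 34 chords.
D: 12 bars × 7 beats = 84 beats; 3 beats/chord → 28 chords.
E: 4 bars × 2 beats = 8 beats; 4 beats/chord → 2 chords.
Total: 12 + 5 + 34 + 28 + 2 = 81.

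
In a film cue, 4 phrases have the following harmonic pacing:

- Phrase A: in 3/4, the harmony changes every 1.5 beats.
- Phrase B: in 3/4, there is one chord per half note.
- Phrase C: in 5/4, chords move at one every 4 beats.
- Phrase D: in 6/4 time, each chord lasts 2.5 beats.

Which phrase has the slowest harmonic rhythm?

Phrase C

A: 3 beats/bar ÷ 1.5 beats/chord = 2 chords/bar.
B: 3 beats/bar ÷ 2 beats/chord = 1.5 chords/bar.
C: 5 beats/bar ÷ 4 beats/chord = 1.25 chords/bar.
D: 6 beats/bar ÷ 2.5 beats/chord = 2.4 chords/bar.
Slowest is C at 1.25 chords/bar.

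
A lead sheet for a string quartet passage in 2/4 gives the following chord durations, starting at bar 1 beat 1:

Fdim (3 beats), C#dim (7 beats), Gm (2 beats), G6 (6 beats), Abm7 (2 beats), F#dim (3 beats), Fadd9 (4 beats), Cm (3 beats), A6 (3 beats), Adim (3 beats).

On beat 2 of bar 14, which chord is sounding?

Beat 2 of bar 14 is beat (14−1)×2 + 2 = 28 overall.
Running totals: Fdim ends at 3, C#dim ends at 10, Gm ends at 12, G6 ends at 18, Abm7 ends at 20, F#dim ends at 23, Fadd9 ends at 27, Cm ends at 30.
Beat 28 falls within Cm.

Cm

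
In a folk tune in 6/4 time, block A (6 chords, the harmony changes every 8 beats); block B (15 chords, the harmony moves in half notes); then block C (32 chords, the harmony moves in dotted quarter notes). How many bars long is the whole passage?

21 bars

A: 6 × 8 = 48 beats = 8 bars.
B: 15 × 2 = 30 beats = 5 bars.
C: 32 × 1.5 = 48 beats = 8 bars.
Total: 8 + 5 + 8 = 21 bars.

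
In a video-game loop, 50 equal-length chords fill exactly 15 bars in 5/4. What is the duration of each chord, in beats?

15 bars × 5 beats/bar = 75 beats total.
75 beats ÷ 50 chords = 1.5 beats per chord.
(That is a dotted quarter note.)

1.5 beats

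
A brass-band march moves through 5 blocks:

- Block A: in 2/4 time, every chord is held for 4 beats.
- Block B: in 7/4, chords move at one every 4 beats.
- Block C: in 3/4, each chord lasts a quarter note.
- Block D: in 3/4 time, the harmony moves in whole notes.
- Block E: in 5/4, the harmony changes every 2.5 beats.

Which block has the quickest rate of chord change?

A: 2/4 = 0.5 chords/bar.
B: 7/4 = 1.75 chords/bar.
C: 3/1 = 3 chords/bar.
D: 3/4 = 0.75 chords/bar.
E: 5/2.5 = 2 chords/bar.
Fastest is C at 3 chords/bar.

Block C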